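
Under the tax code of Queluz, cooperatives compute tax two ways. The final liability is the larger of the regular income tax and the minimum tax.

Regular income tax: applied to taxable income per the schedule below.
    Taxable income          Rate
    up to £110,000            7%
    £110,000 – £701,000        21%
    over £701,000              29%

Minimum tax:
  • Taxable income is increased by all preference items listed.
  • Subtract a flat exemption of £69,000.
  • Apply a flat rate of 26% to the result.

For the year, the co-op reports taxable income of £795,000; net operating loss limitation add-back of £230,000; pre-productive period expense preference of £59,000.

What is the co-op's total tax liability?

£263,900

Minimum tax:
  Adjusted income: £795,000 + £230,000 + £59,000 = £1,084,000
  Less exemption £69,000 → base £1,015,000
  £1,015,000 × 26% = £263,900

Regular income tax:
  £110,000 × 7% = £7,700
  £591,000 × 21% = £124,110
  £94,000 × 29% = £27,260
  → £159,070

£263,900 > £159,070, so the minimum tax is the binding amount.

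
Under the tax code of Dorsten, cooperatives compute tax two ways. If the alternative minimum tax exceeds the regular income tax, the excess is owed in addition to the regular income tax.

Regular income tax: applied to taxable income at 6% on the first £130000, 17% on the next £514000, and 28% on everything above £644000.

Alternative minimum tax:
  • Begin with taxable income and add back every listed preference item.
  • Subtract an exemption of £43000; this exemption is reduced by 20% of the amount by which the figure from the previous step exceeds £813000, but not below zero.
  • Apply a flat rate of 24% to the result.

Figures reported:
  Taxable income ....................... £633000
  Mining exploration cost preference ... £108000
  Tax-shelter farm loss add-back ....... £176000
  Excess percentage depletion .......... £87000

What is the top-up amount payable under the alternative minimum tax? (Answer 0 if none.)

Alternative minimum tax:
  Adjusted income: £633000 + £108000 + £176000 + £87000 = £1004000
  Exemption: £43000 − 20% × (£1004000 − £813000) = £43000 − £38200 = £4800
  Base: £1004000 − £4800 = £999200
  £999200 × 24% = £239808

Regular income tax:
  £130000 × 6% = £7800
  £503000 × 17% = £85510
  → £93310

Excess of alternative minimum tax over regular income tax: £239808 − £93310 = £146498.

£146498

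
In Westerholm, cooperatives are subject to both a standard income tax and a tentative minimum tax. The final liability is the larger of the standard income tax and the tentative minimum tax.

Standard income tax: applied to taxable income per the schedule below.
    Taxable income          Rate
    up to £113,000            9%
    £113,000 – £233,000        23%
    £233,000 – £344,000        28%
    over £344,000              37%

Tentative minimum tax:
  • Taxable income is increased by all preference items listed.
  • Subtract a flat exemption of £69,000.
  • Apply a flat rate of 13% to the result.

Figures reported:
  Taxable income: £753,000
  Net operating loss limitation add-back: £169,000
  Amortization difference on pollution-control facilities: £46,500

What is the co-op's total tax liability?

£220,180

Tentative minimum tax:
  Adjusted income: £753,000 + £169,000 + £46,500 = £968,500
  Less exemption £69,000 → base £899,500
  £899,500 × 13% = £116,935

Standard income tax:
  £113,000 × 9% = £10,170
  £120,000 × 23% = £27,600
  £111,000 × 28% = £31,080
  £409,000 × 37% = £151,330
  → £220,180

£220,180 > £116,935, so the standard income tax governs.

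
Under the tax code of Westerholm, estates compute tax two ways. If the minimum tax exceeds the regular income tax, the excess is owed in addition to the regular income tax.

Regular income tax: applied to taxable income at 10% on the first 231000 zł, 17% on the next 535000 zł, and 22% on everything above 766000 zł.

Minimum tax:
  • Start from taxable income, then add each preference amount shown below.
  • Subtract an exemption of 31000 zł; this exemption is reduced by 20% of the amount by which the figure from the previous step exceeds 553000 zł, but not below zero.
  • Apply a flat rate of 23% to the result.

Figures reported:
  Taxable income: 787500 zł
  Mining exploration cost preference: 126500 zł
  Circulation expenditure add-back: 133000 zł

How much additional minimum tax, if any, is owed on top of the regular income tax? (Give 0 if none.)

122030 zł

Minimum tax:
  Adjusted income: 787500 zł + 126500 zł + 133000 zł = 1047000 zł
  Exemption: 20% × (1047000 zł − 553000 zł) = 98800 zł ≥ 31000 zł, so the exemption is fully phased out
  Base: 1047000 zł − 0 zł = 1047000 zł
  1047000 zł × 23% = 240810 zł

Regular income tax:
  231000 zł × 10% = 23100 zł
  535000 zł × 17% = 90950 zł
  21500 zł × 22% = 4730 zł
  → 118780 zł

Excess of minimum tax over regular income tax: 240810 zł − 118780 zł = 122030 zł.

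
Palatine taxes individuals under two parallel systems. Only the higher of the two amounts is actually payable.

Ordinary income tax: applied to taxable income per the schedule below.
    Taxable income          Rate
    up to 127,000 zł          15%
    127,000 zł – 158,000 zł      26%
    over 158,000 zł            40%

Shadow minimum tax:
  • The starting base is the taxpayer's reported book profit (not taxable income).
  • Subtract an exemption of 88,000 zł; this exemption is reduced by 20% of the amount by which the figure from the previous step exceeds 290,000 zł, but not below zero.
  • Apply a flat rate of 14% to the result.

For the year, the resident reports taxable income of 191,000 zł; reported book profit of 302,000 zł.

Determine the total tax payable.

40,310 zł

Ordinary income tax:
  127,000 zł × 15% = 19,050 zł
  31,000 zł × 26% = 8,060 zł
  33,000 zł × 40% = 13,200 zł
  → 40,310 zł

Shadow minimum tax:
  Base (reported book profit): 302,000 zł
  Exemption: 88,000 zł − 20% × (302,000 zł − 290,000 zł) = 88,000 zł − 2,400 zł = 85,600 zł
  Base: 302,000 zł − 85,600 zł = 216,400 zł
  216,400 zł × 14% = 30,296 zł

40,310 zł > 30,296 zł, so the ordinary income tax governs.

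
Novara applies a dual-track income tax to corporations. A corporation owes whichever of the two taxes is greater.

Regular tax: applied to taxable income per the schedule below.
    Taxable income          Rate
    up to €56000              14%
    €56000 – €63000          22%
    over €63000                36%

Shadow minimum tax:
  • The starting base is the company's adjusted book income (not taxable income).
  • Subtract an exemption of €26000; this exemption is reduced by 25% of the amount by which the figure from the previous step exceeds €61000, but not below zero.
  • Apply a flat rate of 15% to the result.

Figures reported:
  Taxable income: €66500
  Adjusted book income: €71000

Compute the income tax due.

€10640

Regular tax:
  €56000 × 14% = €7840
  €7000 × 22% = €1540
  €3500 × 36% = €1260
  → €10640

Shadow minimum tax:
  Base (adjusted book income): €71000
  Exemption: €26000 − 25% × (€71000 − €61000) = €26000 − €2500 = €23500
  Base: €71000 − €23500 = €47500
  €47500 × 15% = €7125

€10640 > €7125, so the regular tax governs.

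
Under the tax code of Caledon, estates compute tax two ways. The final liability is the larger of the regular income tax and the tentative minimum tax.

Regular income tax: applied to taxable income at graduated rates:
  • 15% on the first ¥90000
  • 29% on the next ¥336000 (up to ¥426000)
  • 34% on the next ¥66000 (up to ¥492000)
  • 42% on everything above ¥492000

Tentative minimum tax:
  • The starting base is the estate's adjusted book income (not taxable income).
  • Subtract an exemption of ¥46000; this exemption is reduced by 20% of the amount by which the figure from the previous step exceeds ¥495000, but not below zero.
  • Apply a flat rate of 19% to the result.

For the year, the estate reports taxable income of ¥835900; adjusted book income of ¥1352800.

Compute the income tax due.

¥277818

Regular income tax:
  ¥90000 × 15% = ¥13500
  ¥336000 × 29% = ¥97440
  ¥66000 × 34% = ¥22440
  ¥343900 × 42% = ¥144438
  → ¥277818

Tentative minimum tax:
  Base (adjusted book income): ¥1352800
  Exemption: 20% × (¥1352800 − ¥495000) = ¥171560 ≥ ¥46000, so the exemption is fully phased out
  Base: ¥1352800 − ¥0 = ¥1352800
  ¥1352800 × 19% = ¥257032

¥277818 > ¥257032, so the regular income tax governs.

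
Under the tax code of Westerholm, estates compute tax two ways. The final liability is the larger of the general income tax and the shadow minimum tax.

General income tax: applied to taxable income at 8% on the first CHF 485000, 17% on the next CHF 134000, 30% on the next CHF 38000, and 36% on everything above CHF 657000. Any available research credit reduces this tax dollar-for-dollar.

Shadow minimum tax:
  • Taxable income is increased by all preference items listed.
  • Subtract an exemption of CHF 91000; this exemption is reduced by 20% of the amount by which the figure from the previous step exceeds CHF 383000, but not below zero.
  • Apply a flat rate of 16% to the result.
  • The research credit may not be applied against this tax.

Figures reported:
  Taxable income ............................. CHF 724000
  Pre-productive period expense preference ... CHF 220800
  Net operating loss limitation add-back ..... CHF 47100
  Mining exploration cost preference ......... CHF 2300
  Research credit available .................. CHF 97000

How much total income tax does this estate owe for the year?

Shadow minimum tax:
  Adjusted income: CHF 724000 + CHF 220800 + CHF 47100 + CHF 2300 = CHF 994200
  Exemption: 20% × (CHF 994200 − CHF 383000) = CHF 122240 ≥ CHF 91000, so the exemption is fully phased out
  Base: CHF 994200 − CHF 0 = CHF 994200
  CHF 994200 × 16% = CHF 159072

General income tax:
  CHF 485000 × 8% = CHF 38800
  CHF 134000 × 17% = CHF 22780
  CHF 38000 × 30% = CHF 11400
  CHF 67000 × 36% = CHF 24120
  → CHF 97100
  Less research credit CHF 97000 → CHF 100

CHF 159072 > CHF 100, so the shadow minimum tax is the binding amount.

CHF 159072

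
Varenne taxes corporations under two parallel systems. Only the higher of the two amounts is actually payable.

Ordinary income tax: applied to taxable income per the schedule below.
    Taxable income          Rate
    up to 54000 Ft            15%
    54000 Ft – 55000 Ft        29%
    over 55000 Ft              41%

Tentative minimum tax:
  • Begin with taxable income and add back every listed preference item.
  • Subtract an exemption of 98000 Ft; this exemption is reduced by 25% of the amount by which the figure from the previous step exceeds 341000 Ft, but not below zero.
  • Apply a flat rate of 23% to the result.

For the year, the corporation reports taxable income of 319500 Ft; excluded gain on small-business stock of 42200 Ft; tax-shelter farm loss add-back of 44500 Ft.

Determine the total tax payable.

Tentative minimum tax:
  Adjusted income: 319500 Ft + 42200 Ft + 44500 Ft = 406200 Ft
  Exemption: 98000 Ft − 25% × (406200 Ft − 341000 Ft) = 98000 Ft − 16300 Ft = 81700 Ft
  Base: 406200 Ft − 81700 Ft = 324500 Ft
  324500 Ft × 23% = 74635 Ft

Ordinary income tax:
  54000 Ft × 15% = 8100 Ft
  1000 Ft × 29% = 290 Ft
  264500 Ft × 41% = 108445 Ft
  → 116835 Ft

116835 Ft > 74635 Ft, so the ordinary income tax governs.

116835 Ft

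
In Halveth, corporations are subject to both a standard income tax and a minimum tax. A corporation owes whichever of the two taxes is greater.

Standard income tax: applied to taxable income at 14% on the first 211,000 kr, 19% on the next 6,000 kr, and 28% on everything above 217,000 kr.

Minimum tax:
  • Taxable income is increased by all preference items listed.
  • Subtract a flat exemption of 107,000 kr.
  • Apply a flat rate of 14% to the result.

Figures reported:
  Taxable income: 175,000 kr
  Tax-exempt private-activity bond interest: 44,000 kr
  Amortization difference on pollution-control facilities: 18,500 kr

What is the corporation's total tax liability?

Minimum tax:
  Adjusted income: 175,000 kr + 44,000 kr + 18,500 kr = 237,500 kr
  Less exemption 107,000 kr → base 130,500 kr
  130,500 kr × 14% = 18,270 kr

Standard income tax:
  175,000 kr × 14% = 24,500 kr

24,500 kr > 18,270 kr, so the standard income tax governs.

24,500 kr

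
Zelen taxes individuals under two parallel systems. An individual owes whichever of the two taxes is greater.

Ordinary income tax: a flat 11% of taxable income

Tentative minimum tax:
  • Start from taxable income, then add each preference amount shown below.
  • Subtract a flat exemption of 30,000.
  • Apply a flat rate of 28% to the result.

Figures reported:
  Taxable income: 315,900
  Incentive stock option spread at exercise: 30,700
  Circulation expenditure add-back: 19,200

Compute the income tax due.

94,024

Tentative minimum tax:
  Adjusted income: 315,900 + 30,700 + 19,200 = 365,800
  Less exemption 30,000 → base 335,800
  335,800 × 28% = 94,024

Ordinary income tax:
  315,900 × 11% = 34,749

94,024 > 34,749, so the tentative minimum tax is the binding amount.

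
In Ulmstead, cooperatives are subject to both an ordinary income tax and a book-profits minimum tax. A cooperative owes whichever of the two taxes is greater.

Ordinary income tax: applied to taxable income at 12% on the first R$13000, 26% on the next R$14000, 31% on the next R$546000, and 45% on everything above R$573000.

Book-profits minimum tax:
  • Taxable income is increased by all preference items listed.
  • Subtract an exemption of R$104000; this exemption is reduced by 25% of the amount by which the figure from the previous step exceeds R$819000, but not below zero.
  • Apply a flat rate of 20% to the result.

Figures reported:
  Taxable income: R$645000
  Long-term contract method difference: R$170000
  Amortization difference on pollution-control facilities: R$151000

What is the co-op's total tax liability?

R$206860

Book-profits minimum tax:
  Adjusted income: R$645000 + R$170000 + R$151000 = R$966000
  Exemption: R$104000 − 25% × (R$966000 − R$819000) = R$104000 − R$36750 = R$67250
  Base: R$966000 − R$67250 = R$898750
  R$898750 × 20% = R$179750

Ordinary income tax:
  R$13000 × 12% = R$1560
  R$14000 × 26% = R$3640
  R$546000 × 31% = R$169260
  R$72000 × 45% = R$32400
  → R$206860

R$206860 > R$179750, so the ordinary income tax governs.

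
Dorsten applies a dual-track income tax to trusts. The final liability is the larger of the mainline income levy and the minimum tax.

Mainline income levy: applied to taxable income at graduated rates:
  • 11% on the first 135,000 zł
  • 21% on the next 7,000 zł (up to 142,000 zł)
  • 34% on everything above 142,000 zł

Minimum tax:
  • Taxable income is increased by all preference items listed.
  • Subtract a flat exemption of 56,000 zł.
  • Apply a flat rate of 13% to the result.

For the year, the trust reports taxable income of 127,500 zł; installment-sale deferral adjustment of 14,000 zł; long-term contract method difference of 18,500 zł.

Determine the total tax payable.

14,025 zł

Mainline income levy:
  127,500 zł × 11% = 14,025 zł

Minimum tax:
  Adjusted income: 127,500 zł + 14,000 zł + 18,500 zł = 160,000 zł
  Less exemption 56,000 zł → base 104,000 zł
  104,000 zł × 13% = 13,520 zł

14,025 zł > 13,520 zł, so the mainline income levy governs.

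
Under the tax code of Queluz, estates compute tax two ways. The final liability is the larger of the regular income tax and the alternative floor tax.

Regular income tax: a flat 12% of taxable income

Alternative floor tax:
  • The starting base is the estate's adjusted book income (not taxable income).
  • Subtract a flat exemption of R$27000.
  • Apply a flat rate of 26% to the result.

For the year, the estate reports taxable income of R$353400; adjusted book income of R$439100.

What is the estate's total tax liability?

Regular income tax:
  R$353400 × 12% = R$42408

Alternative floor tax:
  Base (adjusted book income): R$439100
  Less exemption R$27000 → base R$412100
  R$412100 × 26% = R$107146

R$107146 > R$42408, so the alternative floor tax is the binding amount.

R$107146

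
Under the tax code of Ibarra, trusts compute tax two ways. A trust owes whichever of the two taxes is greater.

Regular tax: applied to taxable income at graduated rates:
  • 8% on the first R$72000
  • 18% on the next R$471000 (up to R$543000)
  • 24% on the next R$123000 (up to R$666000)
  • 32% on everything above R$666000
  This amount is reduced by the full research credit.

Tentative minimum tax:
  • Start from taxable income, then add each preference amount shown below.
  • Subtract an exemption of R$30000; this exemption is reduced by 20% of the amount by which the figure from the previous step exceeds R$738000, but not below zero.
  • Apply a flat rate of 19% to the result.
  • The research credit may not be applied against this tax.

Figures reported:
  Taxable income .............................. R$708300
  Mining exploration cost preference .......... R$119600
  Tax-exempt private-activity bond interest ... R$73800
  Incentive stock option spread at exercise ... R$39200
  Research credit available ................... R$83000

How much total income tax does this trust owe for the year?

Tentative minimum tax:
  Adjusted income: R$708300 + R$119600 + R$73800 + R$39200 = R$940900
  Exemption: 20% × (R$940900 − R$738000) = R$40580 ≥ R$30000, so the exemption is fully phased out
  Base: R$940900 − R$0 = R$940900
  R$940900 × 19% = R$178771

Regular tax:
  R$72000 × 8% = R$5760
  R$471000 × 18% = R$84780
  R$123000 × 24% = R$29520
  R$42300 × 32% = R$13536
  → R$133596
  Less research credit R$83000 → R$50596

R$178771 > R$50596, so the tentative minimum tax is the binding amount.

R$178771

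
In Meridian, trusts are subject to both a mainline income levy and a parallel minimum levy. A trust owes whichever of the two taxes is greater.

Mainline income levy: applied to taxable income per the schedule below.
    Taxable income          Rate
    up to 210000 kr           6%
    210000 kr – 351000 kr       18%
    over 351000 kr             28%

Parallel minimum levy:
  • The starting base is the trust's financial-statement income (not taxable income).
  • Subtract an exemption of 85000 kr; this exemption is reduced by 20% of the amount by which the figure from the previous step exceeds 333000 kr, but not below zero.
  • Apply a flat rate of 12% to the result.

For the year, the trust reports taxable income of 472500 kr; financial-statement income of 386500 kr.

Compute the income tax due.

Mainline income levy:
  210000 kr × 6% = 12600 kr
  141000 kr × 18% = 25380 kr
  121500 kr × 28% = 34020 kr
  → 72000 kr

Parallel minimum levy:
  Base (financial-statement income): 386500 kr
  Exemption: 85000 kr − 20% × (386500 kr − 333000 kr) = 85000 kr − 10700 kr = 74300 kr
  Base: 386500 kr − 74300 kr = 312200 kr
  312200 kr × 12% = 37464 kr

72000 kr > 37464 kr, so the mainline income levy governs.

72000 kr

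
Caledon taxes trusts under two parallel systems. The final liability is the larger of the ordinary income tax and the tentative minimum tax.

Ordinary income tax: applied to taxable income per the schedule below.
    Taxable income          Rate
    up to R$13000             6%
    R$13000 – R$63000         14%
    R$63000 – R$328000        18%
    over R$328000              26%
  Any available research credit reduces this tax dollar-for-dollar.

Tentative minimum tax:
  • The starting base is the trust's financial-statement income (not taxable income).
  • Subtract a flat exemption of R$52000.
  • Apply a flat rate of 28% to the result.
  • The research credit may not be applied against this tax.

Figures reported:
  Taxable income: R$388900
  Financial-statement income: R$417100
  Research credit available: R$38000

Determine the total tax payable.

Tentative minimum tax:
  Base (financial-statement income): R$417100
  Less exemption R$52000 → base R$365100
  R$365100 × 28% = R$102228

Ordinary income tax:
  R$13000 × 6% = R$780
  R$50000 × 14% = R$7000
  R$265000 × 18% = R$47700
  R$60900 × 26% = R$15834
  → R$71314
  Less research credit R$38000 → R$33314

R$102228 > R$33314, so the tentative minimum tax is the binding amount.

R$102228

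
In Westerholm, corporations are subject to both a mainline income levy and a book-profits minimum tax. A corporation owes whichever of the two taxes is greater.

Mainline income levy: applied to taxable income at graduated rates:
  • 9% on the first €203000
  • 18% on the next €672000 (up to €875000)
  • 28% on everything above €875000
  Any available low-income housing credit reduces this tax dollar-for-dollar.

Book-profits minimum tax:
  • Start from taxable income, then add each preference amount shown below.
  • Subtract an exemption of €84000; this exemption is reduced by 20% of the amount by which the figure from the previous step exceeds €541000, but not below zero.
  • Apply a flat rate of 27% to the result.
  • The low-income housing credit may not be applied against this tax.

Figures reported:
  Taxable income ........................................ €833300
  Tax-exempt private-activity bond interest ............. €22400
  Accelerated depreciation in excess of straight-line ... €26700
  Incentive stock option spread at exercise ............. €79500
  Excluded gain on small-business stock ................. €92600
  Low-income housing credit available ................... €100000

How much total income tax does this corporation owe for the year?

€284715

Mainline income levy:
  €203000 × 9% = €18270
  €630300 × 18% = €113454
  → €131724
  Less low-income housing credit €100000 → €31724

Book-profits minimum tax:
  Adjusted income: €833300 + €22400 + €26700 + €79500 + €92600 = €1054500
  Exemption: 20% × (€1054500 − €541000) = €102700 ≥ €84000, so the exemption is fully phased out
  Base: €1054500 − €0 = €1054500
  €1054500 × 27% = €284715

€284715 > €31724, so the book-profits minimum tax is the binding amount.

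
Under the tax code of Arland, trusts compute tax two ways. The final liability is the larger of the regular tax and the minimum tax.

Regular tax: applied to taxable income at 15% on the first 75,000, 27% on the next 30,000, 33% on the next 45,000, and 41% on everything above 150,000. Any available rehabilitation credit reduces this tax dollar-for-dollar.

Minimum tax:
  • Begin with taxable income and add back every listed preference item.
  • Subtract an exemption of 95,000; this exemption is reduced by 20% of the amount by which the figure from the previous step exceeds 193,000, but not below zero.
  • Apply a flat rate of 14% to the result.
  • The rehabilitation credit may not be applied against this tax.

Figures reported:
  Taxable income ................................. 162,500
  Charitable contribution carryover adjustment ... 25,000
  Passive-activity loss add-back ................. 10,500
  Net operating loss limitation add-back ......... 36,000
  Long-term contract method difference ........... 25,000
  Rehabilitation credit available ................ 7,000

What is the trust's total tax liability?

Minimum tax:
  Adjusted income: 162,500 + 25,000 + 10,500 + 36,000 + 25,000 = 259,000
  Exemption: 95,000 − 20% × (259,000 − 193,000) = 95,000 − 13,200 = 81,800
  Base: 259,000 − 81,800 = 177,200
  177,200 × 14% = 24,808

Regular tax:
  75,000 × 15% = 11,250
  30,000 × 27% = 8,100
  45,000 × 33% = 14,850
  12,500 × 41% = 5,125
  → 39,325
  Less rehabilitation credit 7,000 → 32,325

32,325 > 24,808, so the regular tax governs.

32,325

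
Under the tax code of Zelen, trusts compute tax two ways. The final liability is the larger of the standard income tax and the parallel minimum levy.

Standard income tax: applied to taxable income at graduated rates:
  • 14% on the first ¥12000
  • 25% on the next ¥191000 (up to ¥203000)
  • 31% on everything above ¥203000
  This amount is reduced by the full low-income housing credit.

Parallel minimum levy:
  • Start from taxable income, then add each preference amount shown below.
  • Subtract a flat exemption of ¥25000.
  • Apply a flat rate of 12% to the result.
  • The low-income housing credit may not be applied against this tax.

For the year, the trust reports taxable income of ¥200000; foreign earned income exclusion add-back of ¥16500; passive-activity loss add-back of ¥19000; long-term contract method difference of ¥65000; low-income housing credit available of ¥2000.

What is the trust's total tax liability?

¥46680

Standard income tax:
  ¥12000 × 14% = ¥1680
  ¥188000 × 25% = ¥47000
  → ¥48680
  Less low-income housing credit ¥2000 → ¥46680

Parallel minimum levy:
  Adjusted income: ¥200000 + ¥16500 + ¥19000 + ¥65000 = ¥300500
  Less exemption ¥25000 → base ¥275500
  ¥275500 × 12% = ¥33060

¥46680 > ¥33060, so the standard income tax governs.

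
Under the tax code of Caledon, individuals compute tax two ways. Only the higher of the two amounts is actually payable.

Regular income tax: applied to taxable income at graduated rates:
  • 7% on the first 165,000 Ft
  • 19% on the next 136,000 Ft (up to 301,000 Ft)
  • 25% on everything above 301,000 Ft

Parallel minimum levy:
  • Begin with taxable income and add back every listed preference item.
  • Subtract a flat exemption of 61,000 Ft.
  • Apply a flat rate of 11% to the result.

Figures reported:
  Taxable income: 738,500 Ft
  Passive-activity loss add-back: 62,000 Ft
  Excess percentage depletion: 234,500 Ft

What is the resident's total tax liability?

Regular income tax:
  165,000 Ft × 7% = 11,550 Ft
  136,000 Ft × 19% = 25,840 Ft
  437,500 Ft × 25% = 109,375 Ft
  → 146,765 Ft

Parallel minimum levy:
  Adjusted income: 738,500 Ft + 62,000 Ft + 234,500 Ft = 1,035,000 Ft
  Less exemption 61,000 Ft → base 974,000 Ft
  974,000 Ft × 11% = 107,140 Ft

146,765 Ft > 107,140 Ft, so the regular income tax governs.

146,765 Ft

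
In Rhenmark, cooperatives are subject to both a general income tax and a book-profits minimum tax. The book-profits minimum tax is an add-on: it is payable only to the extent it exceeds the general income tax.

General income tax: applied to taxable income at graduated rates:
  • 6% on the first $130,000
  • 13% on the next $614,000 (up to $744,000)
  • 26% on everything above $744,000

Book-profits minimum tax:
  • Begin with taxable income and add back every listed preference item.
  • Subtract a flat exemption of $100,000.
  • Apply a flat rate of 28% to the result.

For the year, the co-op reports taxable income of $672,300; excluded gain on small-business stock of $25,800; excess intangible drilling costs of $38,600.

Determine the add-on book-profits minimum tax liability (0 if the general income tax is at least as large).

General income tax:
  $130,000 × 6% = $7,800
  $542,300 × 13% = $70,499
  → $78,299

Book-profits minimum tax:
  Adjusted income: $672,300 + $25,800 + $38,600 = $736,700
  Less exemption $100,000 → base $636,700
  $636,700 × 28% = $178,276

Excess of book-profits minimum tax over general income tax: $178,276 − $78,299 = $99,977.

$99,977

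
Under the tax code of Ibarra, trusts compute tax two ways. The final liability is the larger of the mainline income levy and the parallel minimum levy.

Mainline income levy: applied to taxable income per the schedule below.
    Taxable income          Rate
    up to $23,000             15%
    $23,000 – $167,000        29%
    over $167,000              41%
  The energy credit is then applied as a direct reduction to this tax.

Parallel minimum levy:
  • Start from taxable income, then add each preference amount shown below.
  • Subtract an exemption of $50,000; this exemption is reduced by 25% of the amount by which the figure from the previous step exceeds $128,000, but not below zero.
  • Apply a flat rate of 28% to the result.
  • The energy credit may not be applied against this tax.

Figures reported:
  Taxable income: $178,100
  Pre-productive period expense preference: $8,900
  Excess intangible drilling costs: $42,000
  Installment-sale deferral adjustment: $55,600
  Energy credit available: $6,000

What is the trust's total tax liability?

Parallel minimum levy:
  Adjusted income: $178,100 + $8,900 + $42,000 + $55,600 = $284,600
  Exemption: $50,000 − 25% × ($284,600 − $128,000) = $50,000 − $39,150 = $10,850
  Base: $284,600 − $10,850 = $273,750
  $273,750 × 28% = $76,650

Mainline income levy:
  $23,000 × 15% = $3,450
  $144,000 × 29% = $41,760
  $11,100 × 41% = $4,551
  → $49,761
  Less energy credit $6,000 → $43,761

$76,650 > $43,761, so the parallel minimum levy is the binding amount.

$76,650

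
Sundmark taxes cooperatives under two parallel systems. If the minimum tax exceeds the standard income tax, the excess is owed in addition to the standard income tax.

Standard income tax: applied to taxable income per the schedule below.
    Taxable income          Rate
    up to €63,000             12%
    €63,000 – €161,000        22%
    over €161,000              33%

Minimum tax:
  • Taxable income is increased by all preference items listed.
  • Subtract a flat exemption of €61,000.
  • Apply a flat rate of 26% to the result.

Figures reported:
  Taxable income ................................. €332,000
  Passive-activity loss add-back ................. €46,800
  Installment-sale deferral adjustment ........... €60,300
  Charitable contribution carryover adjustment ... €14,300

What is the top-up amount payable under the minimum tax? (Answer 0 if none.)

€16,474

Minimum tax:
  Adjusted income: €332,000 + €46,800 + €60,300 + €14,300 = €453,400
  Less exemption €61,000 → base €392,400
  €392,400 × 26% = €102,024

Standard income tax:
  €63,000 × 12% = €7,560
  €98,000 × 22% = €21,560
  €171,000 × 33% = €56,430
  → €85,550

Excess of minimum tax over standard income tax: €102,024 − €85,550 = €16,474.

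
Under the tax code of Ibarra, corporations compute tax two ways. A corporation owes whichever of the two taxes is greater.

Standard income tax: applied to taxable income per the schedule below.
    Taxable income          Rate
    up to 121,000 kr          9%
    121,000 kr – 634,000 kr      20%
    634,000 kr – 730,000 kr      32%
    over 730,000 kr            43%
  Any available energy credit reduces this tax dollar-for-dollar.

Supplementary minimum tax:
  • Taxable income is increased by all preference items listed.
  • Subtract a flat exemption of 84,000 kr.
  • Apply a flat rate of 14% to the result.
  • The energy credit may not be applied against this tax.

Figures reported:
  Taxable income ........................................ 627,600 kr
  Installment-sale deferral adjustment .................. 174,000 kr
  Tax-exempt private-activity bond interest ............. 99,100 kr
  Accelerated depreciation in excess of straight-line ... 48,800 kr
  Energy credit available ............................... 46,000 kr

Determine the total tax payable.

121,170 kr

Supplementary minimum tax:
  Adjusted income: 627,600 kr + 174,000 kr + 99,100 kr + 48,800 kr = 949,500 kr
  Less exemption 84,000 kr → base 865,500 kr
  865,500 kr × 14% = 121,170 kr

Standard income tax:
  121,000 kr × 9% = 10,890 kr
  506,600 kr × 20% = 101,320 kr
  → 112,210 kr
  Less energy credit 46,000 kr → 66,210 kr

121,170 kr > 66,210 kr, so the supplementary minimum tax is the binding amount.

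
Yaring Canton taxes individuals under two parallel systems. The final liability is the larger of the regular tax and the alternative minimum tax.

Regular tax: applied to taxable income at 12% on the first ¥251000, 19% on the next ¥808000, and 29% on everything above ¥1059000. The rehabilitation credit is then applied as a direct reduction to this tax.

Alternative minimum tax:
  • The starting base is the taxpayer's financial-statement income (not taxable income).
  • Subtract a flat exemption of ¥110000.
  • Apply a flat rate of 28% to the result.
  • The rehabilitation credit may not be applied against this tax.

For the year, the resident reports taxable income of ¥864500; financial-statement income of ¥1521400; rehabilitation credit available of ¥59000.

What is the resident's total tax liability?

Alternative minimum tax:
  Base (financial-statement income): ¥1521400
  Less exemption ¥110000 → base ¥1411400
  ¥1411400 × 28% = ¥395192

Regular tax:
  ¥251000 × 12% = ¥30120
  ¥613500 × 19% = ¥116565
  → ¥146685
  Less rehabilitation credit ¥59000 → ¥87685

¥395192 > ¥87685, so the alternative minimum tax is the binding amount.

¥395192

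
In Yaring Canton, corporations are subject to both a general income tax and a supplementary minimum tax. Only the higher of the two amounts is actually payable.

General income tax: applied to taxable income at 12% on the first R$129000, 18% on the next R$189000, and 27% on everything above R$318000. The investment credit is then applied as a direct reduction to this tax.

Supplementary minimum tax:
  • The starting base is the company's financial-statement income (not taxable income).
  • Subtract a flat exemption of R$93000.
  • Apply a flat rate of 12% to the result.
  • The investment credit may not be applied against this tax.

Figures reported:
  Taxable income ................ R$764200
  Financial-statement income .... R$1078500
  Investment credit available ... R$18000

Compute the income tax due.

Supplementary minimum tax:
  Base (financial-statement income): R$1078500
  Less exemption R$93000 → base R$985500
  R$985500 × 12% = R$118260

General income tax:
  R$129000 × 12% = R$15480
  R$189000 × 18% = R$34020
  R$446200 × 27% = R$120474
  → R$169974
  Less investment credit R$18000 → R$151974

R$151974 > R$118260, so the general income tax governs.

R$151974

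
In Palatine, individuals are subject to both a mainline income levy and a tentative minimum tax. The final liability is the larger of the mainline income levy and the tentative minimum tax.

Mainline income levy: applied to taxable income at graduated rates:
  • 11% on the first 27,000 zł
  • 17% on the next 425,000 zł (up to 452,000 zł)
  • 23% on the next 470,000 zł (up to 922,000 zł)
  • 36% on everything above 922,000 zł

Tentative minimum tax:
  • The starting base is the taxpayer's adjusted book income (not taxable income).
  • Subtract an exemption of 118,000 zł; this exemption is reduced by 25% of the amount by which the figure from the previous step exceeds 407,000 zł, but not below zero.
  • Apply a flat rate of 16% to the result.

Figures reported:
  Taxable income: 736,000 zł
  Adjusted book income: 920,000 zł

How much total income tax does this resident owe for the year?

147,200 zł

Tentative minimum tax:
  Base (adjusted book income): 920,000 zł
  Exemption: 25% × (920,000 zł − 407,000 zł) = 128,250 zł ≥ 118,000 zł, so the exemption is fully phased out
  Base: 920,000 zł − 0 zł = 920,000 zł
  920,000 zł × 16% = 147,200 zł

Mainline income levy:
  27,000 zł × 11% = 2,970 zł
  425,000 zł × 17% = 72,250 zł
  284,000 zł × 23% = 65,320 zł
  → 140,540 zł

147,200 zł > 140,540 zł, so the tentative minimum tax is the binding amount.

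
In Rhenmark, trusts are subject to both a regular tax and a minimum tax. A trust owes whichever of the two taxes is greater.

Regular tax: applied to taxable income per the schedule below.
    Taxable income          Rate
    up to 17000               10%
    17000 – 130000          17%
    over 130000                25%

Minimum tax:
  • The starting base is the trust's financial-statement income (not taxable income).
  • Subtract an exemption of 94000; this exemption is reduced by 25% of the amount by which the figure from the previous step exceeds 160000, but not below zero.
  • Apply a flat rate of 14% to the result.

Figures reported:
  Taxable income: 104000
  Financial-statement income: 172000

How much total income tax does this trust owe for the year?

Regular tax:
  17000 × 10% = 1700
  87000 × 17% = 14790
  → 16490

Minimum tax:
  Base (financial-statement income): 172000
  Exemption: 94000 − 25% × (172000 − 160000) = 94000 − 3000 = 91000
  Base: 172000 − 91000 = 81000
  81000 × 14% = 11340

16490 > 11340, so the regular tax governs.

16490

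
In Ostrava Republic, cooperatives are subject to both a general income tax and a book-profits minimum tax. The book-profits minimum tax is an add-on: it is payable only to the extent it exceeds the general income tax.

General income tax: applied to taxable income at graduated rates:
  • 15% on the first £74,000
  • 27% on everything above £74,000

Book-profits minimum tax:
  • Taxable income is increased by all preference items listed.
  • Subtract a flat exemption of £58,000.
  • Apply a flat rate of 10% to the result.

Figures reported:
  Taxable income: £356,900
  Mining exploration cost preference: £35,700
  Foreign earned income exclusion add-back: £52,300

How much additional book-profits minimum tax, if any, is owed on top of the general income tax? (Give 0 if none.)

General income tax:
  £74,000 × 15% = £11,100
  £282,900 × 27% = £76,383
  → £87,483

Book-profits minimum tax:
  Adjusted income: £356,900 + £35,700 + £52,300 = £444,900
  Less exemption £58,000 → base £386,900
  £386,900 × 10% = £38,690

£38,690 ≤ £87,483, so no add-on is due.

£0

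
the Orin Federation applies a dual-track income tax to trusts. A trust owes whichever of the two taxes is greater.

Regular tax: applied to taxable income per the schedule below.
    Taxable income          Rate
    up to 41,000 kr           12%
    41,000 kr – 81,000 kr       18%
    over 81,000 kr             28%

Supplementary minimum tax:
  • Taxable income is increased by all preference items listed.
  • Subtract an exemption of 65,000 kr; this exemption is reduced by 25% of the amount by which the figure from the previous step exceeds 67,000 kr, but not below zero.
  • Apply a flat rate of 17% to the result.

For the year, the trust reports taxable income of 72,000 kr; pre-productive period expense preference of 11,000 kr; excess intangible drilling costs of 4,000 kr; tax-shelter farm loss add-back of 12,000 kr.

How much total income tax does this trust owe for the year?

Regular tax:
  41,000 kr × 12% = 4,920 kr
  31,000 kr × 18% = 5,580 kr
  → 10,500 kr

Supplementary minimum tax:
  Adjusted income: 72,000 kr + 11,000 kr + 4,000 kr + 12,000 kr = 99,000 kr
  Exemption: 65,000 kr − 25% × (99,000 kr − 67,000 kr) = 65,000 kr − 8,000 kr = 57,000 kr
  Base: 99,000 kr − 57,000 kr = 42,000 kr
  42,000 kr × 17% = 7,140 kr

10,500 kr > 7,140 kr, so the regular tax governs.

10,500 kr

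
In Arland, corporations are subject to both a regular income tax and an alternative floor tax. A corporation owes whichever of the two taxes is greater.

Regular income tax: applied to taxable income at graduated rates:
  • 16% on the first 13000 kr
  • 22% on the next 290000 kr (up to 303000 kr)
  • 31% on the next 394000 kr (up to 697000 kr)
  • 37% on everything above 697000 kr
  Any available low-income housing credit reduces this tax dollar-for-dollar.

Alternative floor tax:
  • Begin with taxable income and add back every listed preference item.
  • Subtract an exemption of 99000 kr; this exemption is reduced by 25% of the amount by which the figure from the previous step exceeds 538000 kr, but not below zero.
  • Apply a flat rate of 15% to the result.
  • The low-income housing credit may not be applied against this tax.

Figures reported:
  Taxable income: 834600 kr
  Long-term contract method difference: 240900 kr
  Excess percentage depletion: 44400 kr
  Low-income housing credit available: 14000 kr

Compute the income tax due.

224932 kr

Regular income tax:
  13000 kr × 16% = 2080 kr
  290000 kr × 22% = 63800 kr
  394000 kr × 31% = 122140 kr
  137600 kr × 37% = 50912 kr
  → 238932 kr
  Less low-income housing credit 14000 kr → 224932 kr

Alternative floor tax:
  Adjusted income: 834600 kr + 240900 kr + 44400 kr = 1119900 kr
  Exemption: 25% × (1119900 kr − 538000 kr) = 145475 kr ≥ 99000 kr, so the exemption is fully phased out
  Base: 1119900 kr − 0 kr = 1119900 kr
  1119900 kr × 15% = 167985 kr

224932 kr > 167985 kr, so the regular income tax governs.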